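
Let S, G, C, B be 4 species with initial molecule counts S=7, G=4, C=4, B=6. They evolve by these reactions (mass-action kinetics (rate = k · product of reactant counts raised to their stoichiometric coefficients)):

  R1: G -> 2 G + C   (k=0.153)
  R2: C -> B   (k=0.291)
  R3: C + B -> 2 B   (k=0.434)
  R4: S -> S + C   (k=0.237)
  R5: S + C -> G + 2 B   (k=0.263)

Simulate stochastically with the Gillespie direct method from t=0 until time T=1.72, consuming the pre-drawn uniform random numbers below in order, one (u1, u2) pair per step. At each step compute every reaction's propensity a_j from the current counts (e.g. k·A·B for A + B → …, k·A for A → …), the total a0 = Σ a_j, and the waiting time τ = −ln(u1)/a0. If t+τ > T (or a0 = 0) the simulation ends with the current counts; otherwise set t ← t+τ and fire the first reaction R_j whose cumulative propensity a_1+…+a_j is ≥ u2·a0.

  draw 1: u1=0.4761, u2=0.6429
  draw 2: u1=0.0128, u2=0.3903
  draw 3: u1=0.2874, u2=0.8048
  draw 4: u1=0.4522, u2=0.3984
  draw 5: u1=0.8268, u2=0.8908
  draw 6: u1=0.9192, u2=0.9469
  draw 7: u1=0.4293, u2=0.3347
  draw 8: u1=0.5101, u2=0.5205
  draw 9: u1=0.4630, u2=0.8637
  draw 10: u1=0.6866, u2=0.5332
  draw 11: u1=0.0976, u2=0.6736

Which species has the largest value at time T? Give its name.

Dominant species at T: B

t=0.000: S=7 G=4 C=4 B=6
Draw 1: a1=0.612, a2=1.164, a3=10.416, a4=1.659, a5=7.364, a0=21.215; τ=−ln(0.4761)/21.215=0.035 → t=0.035; u2·a0=0.6429·21.215=13.639; a1+…+a3=12.192 < 13.639 ≤ a1+…+a4=13.851 → R4 fires; S=7 G=4 C=5 B=6
Draw 2: a1=0.612, a2=1.455, a3=13.020, a4=1.659, a5=9.205, a0=25.951; τ=−ln(0.0128)/25.951=0.168 → t=0.203; u2·a0=0.3903·25.951=10.129; a1+a2=2.067 < 10.129 ≤ a1+…+a3=15.087 → R3 fires; S=7 G=4 C=4 B=7
Draw 3: a1=0.612, a2=1.164, a3=12.152, a4=1.659, a5=7.364, a0=22.951; τ=−ln(0.2874)/22.951=0.054 → t=0.257; u2·a0=0.8048·22.951=18.471; a1+…+a4=15.587 < 18.471 ≤ a1+…+a5=22.951 → R5 fires; S=6 G=5 C=3 B=9
Draw 4: a1=0.765, a2=0.873, a3=11.718, a4=1.422, a5=4.734, a0=19.512; τ=−ln(0.4522)/19.512=0.041 → t=0.298; u2·a0=0.3984·19.512=7.774; a1+a2=1.638 < 7.774 ≤ a1+…+a3=13.356 → R3 fires; S=6 G=5 C=2 B=10
Draw 5: a1=0.765, a2=0.582, a3=8.680, a4=1.422, a5=3.156, a0=14.605; τ=−ln(0.8268)/14.605=0.013 → t=0.311; u2·a0=0.8908·14.605=13.010; a1+…+a4=11.449 < 13.010 ≤ a1+…+a5=14.605 → R5 fires; S=5 G=6 C=1 B=12
Draw 6: a1=0.918, a2=0.291, a3=5.208, a4=1.185, a5=1.315, a0=8.917; τ=−ln(0.9192)/8.917=0.009 → t=0.320; u2·a0=0.9469·8.917=8.444; a1+…+a4=7.602 < 8.444 ≤ a1+…+a5=8.917 → R5 fires; S=4 G=7 C=0 B=14
Draw 7: a1=1.071, a2=0.000, a3=0.000, a4=0.948, a5=0.000, a0=2.019; τ=−ln(0.4293)/2.019=0.419 → t=0.739; u2·a0=0.3347·2.019=0.676 ≤ a1=1.071 → R1 fires; S=4 G=8 C=1 B=14
Draw 8: a1=1.224, a2=0.291, a3=6.076, a4=0.948, a5=1.052, a0=9.591; τ=−ln(0.5101)/9.591=0.070 → t=0.809; u2·a0=0.5205·9.591=4.992; a1+a2=1.515 < 4.992 ≤ a1+…+a3=7.591 → R3 fires; S=4 G=8 C=0 B=15
Draw 9: a1=1.224, a2=0.000, a3=0.000, a4=0.948, a5=0.000, a0=2.172; τ=−ln(0.4630)/2.172=0.355 → t=1.164; u2·a0=0.8637·2.172=1.876; a1+…+a3=1.224 < 1.876 ≤ a1+…+a4=2.172 → R4 fires; S=4 G=8 C=1 B=15
Draw 10: a1=1.224, a2=0.291, a3=6.510, a4=0.948, a5=1.052, a0=10.025; τ=−ln(0.6866)/10.025=0.038 → t=1.201; u2·a0=0.5332·10.025=5.345; a1+a2=1.515 < 5.345 ≤ a1+…+a3=8.025 → R3 fires; S=4 G=8 C=0 B=16
Draw 11: a1=1.224, a2=0.000, a3=0.000, a4=0.948, a5=0.000, a0=2.172; τ=−ln(0.0976)/2.172=1.071 → t=2.273 > T=1.72: stop.
At T=1.72: S=4 G=8 C=0 B=16; the largest is B.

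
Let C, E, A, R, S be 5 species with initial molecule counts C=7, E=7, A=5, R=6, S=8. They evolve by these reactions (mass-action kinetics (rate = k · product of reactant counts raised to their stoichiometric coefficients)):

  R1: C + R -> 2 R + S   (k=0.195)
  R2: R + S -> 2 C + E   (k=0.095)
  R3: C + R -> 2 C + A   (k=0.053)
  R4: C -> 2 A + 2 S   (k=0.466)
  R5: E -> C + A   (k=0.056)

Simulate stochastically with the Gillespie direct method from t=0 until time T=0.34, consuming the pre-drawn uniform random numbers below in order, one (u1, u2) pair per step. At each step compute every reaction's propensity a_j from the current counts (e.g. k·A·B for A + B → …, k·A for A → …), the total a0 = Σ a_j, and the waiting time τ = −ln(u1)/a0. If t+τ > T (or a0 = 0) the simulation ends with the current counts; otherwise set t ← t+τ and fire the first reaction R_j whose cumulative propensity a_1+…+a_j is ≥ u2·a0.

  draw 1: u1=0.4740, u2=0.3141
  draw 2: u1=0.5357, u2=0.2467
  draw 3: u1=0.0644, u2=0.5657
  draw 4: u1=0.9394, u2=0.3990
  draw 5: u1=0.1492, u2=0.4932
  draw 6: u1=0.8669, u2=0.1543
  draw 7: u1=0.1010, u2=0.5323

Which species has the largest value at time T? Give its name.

t=0.000: C=7 E=7 A=5 R=6 S=8
Draw 1: a1=8.190, a2=4.560, a3=2.226, a4=3.262, a5=0.392, a0=18.630; τ=−ln(0.4740)/18.630=0.040 → t=0.040; u2·a0=0.3141·18.630=5.852 ≤ a1=8.190 → R1 fires; C=6 E=7 A=5 R=7 S=9
Draw 2: a1=8.190, a2=5.985, a3=2.226, a4=2.796, a5=0.392, a0=19.589; τ=−ln(0.5357)/19.589=0.032 → t=0.072; u2·a0=0.2467·19.589=4.833 ≤ a1=8.190 → R1 fires; C=5 E=7 A=5 R=8 S=10
Draw 3: a1=7.800, a2=7.600, a3=2.120, a4=2.330, a5=0.392, a0=20.242; τ=−ln(0.0644)/20.242=0.135 → t=0.207; u2·a0=0.5657·20.242=11.451; a1=7.800 < 11.451 ≤ a1+a2=15.400 → R2 fires; C=7 E=8 A=5 R=7 S=9
Draw 4: a1=9.555, a2=5.985, a3=2.597, a4=3.262, a5=0.448, a0=21.847; τ=−ln(0.9394)/21.847=0.003 → t=0.210; u2·a0=0.3990·21.847=8.717 ≤ a1=9.555 → R1 fires; C=6 E=8 A=5 R=8 S=10
Draw 5: a1=9.360, a2=7.600, a3=2.544, a4=2.796, a5=0.448, a0=22.748; τ=−ln(0.1492)/22.748=0.084 → t=0.294; u2·a0=0.4932·22.748=11.219; a1=9.360 < 11.219 ≤ a1+a2=16.960 → R2 fires; C=8 E=9 A=5 R=7 S=9
Draw 6: a1=10.920, a2=5.985, a3=2.968, a4=3.728, a5=0.504, a0=24.105; τ=−ln(0.8669)/24.105=0.006 → t=0.300; u2·a0=0.1543·24.105=3.719 ≤ a1=10.920 → R1 fires; C=7 E=9 A=5 R=8 S=10
Draw 7: a1=10.920, a2=7.600, a3=2.968, a4=3.262, a5=0.504, a0=25.254; τ=−ln(0.1010)/25.254=0.091 → t=0.391 > T=0.34: stop.
At T=0.34: C=7 E=9 A=5 R=8 S=10; the largest is S.

Dominant species at T: S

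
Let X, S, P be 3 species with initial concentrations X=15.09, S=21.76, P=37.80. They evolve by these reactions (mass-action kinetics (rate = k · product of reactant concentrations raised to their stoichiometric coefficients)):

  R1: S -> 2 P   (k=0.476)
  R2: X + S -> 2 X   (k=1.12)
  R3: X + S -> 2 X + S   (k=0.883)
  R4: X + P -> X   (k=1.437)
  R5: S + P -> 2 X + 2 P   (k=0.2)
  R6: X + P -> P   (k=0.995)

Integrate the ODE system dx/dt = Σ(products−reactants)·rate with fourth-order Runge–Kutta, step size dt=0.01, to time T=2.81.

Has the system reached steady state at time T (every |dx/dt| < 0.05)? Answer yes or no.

Steady state at T: yes

RK4 with dt=0.01: 281 steps to T=2.81. Trajectory (selected grid times):
t=0.00: X=15.09 S=21.76 P=37.80
t=0.31: X=25.09 S=0.00 P=0.00
t=0.62: X=25.10 S=0.00 P=0.00
t=0.94: X=25.10 S=0.00 P=0.00
t=1.25: X=25.10 S=0.00 P=0.00
t=1.56: X=25.10 S=0.00 P=0.00
t=1.87: X=25.10 S=0.00 P=0.00
t=2.19: X=25.10 S=0.00 P=0.00
t=2.50: X=25.10 S=0.00 P=0.00
t=2.81: X=25.10 S=0.00 P=0.00
Rates at T: R1=0.0000, R2=0.0000, R3=0.0000, R4=0.0000, R5=0.0000, R6=0.0000
dx/dt at T (Σ net stoichiometry × rate): X=+0.0000, S=-0.0000, P=-0.0000
Largest |dx/dt| is |+0.0000| (X) < 0.05 → steady.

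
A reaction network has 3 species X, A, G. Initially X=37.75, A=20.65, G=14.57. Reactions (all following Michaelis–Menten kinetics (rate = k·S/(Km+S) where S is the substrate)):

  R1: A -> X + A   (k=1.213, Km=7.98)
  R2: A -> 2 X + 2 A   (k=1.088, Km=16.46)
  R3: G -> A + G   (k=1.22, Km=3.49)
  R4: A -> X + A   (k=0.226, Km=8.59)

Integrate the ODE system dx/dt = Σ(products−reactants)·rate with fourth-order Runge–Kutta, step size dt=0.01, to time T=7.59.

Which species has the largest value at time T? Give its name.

Dominant species at T: X

RK4 with dt=0.01: 759 steps to T=7.59. Trajectory (selected grid times):
t=0.00: X=37.75 A=20.65 G=14.57
t=0.84: X=39.66 A=21.99 G=14.57
t=1.69: X=41.63 A=23.36 G=14.57
t=2.53: X=43.62 A=24.73 G=14.57
t=3.37: X=45.65 A=26.12 G=14.57
t=4.22: X=47.73 A=27.53 G=14.57
t=5.06: X=49.83 A=28.93 G=14.57
t=5.90: X=51.95 A=30.34 G=14.57
t=6.75: X=54.13 A=31.78 G=14.57
t=7.59: X=56.32 A=33.22 G=14.57
At T=7.59: X=56.32 A=33.22 G=14.57; the largest is X.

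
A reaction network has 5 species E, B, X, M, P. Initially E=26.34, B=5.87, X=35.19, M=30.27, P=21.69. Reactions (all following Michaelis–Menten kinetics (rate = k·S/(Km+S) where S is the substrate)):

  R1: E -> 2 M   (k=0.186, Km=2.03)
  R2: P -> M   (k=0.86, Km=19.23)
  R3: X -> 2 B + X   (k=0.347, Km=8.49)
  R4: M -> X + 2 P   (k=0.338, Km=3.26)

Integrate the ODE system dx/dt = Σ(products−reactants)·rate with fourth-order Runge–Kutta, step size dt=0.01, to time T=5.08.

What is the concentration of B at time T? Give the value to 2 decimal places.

RK4 with dt=0.01: 508 steps to T=5.08. Trajectory (selected grid times):
t=0.00: E=26.34 B=5.87 X=35.19 M=30.27 P=21.69
t=0.56: E=26.24 B=6.18 X=35.36 M=30.55 P=21.78
t=1.13: E=26.14 B=6.50 X=35.54 M=30.83 P=21.86
t=1.69: E=26.05 B=6.82 X=35.71 M=31.11 P=21.95
t=2.26: E=25.95 B=7.14 X=35.88 M=31.39 P=22.04
t=2.82: E=25.85 B=7.45 X=36.05 M=31.67 P=22.12
t=3.39: E=25.76 B=7.77 X=36.23 M=31.96 P=22.21
t=3.95: E=25.66 B=8.09 X=36.40 M=32.24 P=22.30
t=4.52: E=25.56 B=8.41 X=36.57 M=32.52 P=22.38
t=5.08: E=25.46 B=8.72 X=36.75 M=32.80 P=22.47
Read off B at T=5.08: 8.72

B at T = 8.72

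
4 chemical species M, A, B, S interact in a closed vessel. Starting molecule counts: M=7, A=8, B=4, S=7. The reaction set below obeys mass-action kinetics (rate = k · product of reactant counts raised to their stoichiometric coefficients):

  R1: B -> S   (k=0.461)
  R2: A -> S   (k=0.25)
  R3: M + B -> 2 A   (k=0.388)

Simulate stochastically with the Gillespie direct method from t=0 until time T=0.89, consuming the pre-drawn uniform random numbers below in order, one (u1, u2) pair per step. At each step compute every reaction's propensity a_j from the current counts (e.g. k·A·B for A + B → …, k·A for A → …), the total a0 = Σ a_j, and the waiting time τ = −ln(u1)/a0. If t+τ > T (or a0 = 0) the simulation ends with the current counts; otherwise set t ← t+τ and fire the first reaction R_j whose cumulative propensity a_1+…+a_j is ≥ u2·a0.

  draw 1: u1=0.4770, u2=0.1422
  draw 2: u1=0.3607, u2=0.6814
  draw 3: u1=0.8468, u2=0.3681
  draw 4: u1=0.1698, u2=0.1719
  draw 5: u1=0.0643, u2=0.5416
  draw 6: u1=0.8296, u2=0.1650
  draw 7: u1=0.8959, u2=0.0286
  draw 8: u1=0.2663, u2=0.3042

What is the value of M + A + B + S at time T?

Value at T = 26

Check how each reaction changes W = M + A + B + S (weight of products minus weight of reactants):
R1: B -> S: (1·1) − (1·1) = 1 − 1 = 0
R2: A -> S: (1·1) − (1·1) = 1 − 1 = 0
R3: M + B -> 2 A: (1·2) − (1·1 + 1·1) = 2 − 2 = 0
Every reaction leaves W unchanged, so W is conserved and no simulation is needed: W(T) = W(0) = 7 + 8 + 4 + 7 = 26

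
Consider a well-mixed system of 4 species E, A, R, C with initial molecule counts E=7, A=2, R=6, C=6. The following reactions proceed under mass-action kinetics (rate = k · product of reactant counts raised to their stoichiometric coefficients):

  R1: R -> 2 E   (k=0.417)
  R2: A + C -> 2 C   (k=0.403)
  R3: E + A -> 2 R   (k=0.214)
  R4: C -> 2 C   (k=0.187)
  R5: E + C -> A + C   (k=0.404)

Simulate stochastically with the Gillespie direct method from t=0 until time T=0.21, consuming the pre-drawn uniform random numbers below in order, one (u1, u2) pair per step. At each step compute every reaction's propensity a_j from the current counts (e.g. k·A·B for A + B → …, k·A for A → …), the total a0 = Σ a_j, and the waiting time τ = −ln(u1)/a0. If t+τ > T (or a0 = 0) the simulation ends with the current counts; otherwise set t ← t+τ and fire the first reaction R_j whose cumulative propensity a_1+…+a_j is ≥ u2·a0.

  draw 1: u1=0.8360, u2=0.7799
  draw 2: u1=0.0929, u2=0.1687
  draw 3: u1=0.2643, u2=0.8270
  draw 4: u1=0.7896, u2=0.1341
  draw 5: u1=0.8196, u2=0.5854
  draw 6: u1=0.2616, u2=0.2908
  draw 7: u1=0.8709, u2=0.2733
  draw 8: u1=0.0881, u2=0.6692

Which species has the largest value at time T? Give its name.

Dominant species at T: C

t=0.000: E=7 A=2 R=6 C=6
Draw 1: a1=2.502, a2=4.836, a3=2.996, a4=1.122, a5=16.968, a0=28.424; τ=−ln(0.8360)/28.424=0.006 → t=0.006; u2·a0=0.7799·28.424=22.168; a1+…+a4=11.456 < 22.168 ≤ a1+…+a5=28.424 → R5 fires; E=6 A=3 R=6 C=6
Draw 2: a1=2.502, a2=7.254, a3=3.852, a4=1.122, a5=14.544, a0=29.274; τ=−ln(0.0929)/29.274=0.081 → t=0.087; u2·a0=0.1687·29.274=4.939; a1=2.502 < 4.939 ≤ a1+a2=9.756 → R2 fires; E=6 A=2 R=6 C=7
Draw 3: a1=2.502, a2=5.642, a3=2.568, a4=1.309, a5=16.968, a0=28.989; τ=−ln(0.2643)/28.989=0.046 → t=0.133; u2·a0=0.8270·28.989=23.974; a1+…+a4=12.021 < 23.974 ≤ a1+…+a5=28.989 → R5 fires; E=5 A=3 R=6 C=7
Draw 4: a1=2.502, a2=8.463, a3=3.210, a4=1.309, a5=14.140, a0=29.624; τ=−ln(0.7896)/29.624=0.008 → t=0.141; u2·a0=0.1341·29.624=3.973; a1=2.502 < 3.973 ≤ a1+a2=10.965 → R2 fires; E=5 A=2 R=6 C=8
Draw 5: a1=2.502, a2=6.448, a3=2.140, a4=1.496, a5=16.160, a0=28.746; τ=−ln(0.8196)/28.746=0.007 → t=0.148; u2·a0=0.5854·28.746=16.828; a1+…+a4=12.586 < 16.828 ≤ a1+…+a5=28.746 → R5 fires; E=4 A=3 R=6 C=8
Draw 6: a1=2.502, a2=9.672, a3=2.568, a4=1.496, a5=12.928, a0=29.166; τ=−ln(0.2616)/29.166=0.046 → t=0.194; u2·a0=0.2908·29.166=8.481; a1=2.502 < 8.481 ≤ a1+a2=12.174 → R2 fires; E=4 A=2 R=6 C=9
Draw 7: a1=2.502, a2=7.254, a3=1.712, a4=1.683, a5=14.544, a0=27.695; τ=−ln(0.8709)/27.695=0.005 → t=0.199; u2·a0=0.2733·27.695=7.569; a1=2.502 < 7.569 ≤ a1+a2=9.756 → R2 fires; E=4 A=1 R=6 C=10
Draw 8: a1=2.502, a2=4.030, a3=0.856, a4=1.870, a5=16.160, a0=25.418; τ=−ln(0.0881)/25.418=0.096 → t=0.295 > T=0.21: stop.
At T=0.21: E=4 A=1 R=6 C=10; the largest is C.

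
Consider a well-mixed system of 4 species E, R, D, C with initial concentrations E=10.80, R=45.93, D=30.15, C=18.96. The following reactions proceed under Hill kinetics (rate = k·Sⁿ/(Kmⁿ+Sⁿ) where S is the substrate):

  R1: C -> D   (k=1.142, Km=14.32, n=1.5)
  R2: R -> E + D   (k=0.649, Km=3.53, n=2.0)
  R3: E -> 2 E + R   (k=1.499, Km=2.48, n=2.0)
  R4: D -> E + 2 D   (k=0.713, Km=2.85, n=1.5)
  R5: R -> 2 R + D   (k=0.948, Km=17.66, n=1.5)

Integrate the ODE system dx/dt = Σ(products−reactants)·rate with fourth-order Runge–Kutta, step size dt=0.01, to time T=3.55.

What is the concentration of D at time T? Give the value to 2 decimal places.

RK4 with dt=0.01: 355 steps to T=3.55. Trajectory (selected grid times):
t=0.00: E=10.80 R=45.93 D=30.15 C=18.96
t=0.39: E=11.88 R=46.54 D=31.24 C=18.69
t=0.79: E=12.99 R=47.16 D=32.35 C=18.42
t=1.18: E=14.08 R=47.78 D=33.44 C=18.16
t=1.58: E=15.20 R=48.41 D=34.56 C=17.89
t=1.97: E=16.29 R=49.03 D=35.64 C=17.63
t=2.37: E=17.42 R=49.67 D=36.75 C=17.37
t=2.76: E=18.52 R=50.30 D=37.84 C=17.12
t=3.16: E=19.64 R=50.95 D=38.95 C=16.86
t=3.55: E=20.74 R=51.58 D=40.03 C=16.61
Read off D at T=3.55: 40.03

D at T = 40.03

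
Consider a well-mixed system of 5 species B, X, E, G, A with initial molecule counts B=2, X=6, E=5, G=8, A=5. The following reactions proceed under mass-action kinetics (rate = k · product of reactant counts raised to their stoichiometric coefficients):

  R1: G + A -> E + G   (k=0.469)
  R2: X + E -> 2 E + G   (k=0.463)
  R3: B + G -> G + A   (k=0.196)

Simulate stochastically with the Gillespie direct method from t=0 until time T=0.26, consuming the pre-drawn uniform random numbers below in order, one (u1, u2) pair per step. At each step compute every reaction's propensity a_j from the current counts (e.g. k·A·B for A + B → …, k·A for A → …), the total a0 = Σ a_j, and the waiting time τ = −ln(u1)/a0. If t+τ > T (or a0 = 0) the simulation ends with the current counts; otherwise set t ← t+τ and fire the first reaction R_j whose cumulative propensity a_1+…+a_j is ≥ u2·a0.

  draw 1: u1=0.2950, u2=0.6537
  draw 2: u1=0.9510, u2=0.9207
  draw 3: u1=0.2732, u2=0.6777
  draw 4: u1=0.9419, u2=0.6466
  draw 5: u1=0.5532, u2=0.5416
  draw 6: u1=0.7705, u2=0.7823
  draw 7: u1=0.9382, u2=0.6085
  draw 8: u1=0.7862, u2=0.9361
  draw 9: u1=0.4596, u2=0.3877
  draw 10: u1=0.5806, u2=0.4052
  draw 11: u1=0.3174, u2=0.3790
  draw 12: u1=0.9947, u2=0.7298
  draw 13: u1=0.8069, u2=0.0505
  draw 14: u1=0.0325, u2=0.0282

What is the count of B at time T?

t=0.000: B=2 X=6 E=5 G=8 A=5
Draw 1: a1=18.760, a2=13.890, a3=3.136, a0=35.786; τ=−ln(0.2950)/35.786=0.034 → t=0.034; u2·a0=0.6537·35.786=23.393; a1=18.760 < 23.393 ≤ a1+a2=32.650 → R2 fires; B=2 X=5 E=6 G=9 A=5
Draw 2: a1=21.105, a2=13.890, a3=3.528, a0=38.523; τ=−ln(0.9510)/38.523=0.001 → t=0.035; u2·a0=0.9207·38.523=35.468; a1+a2=34.995 < 35.468 ≤ a1+…+a3=38.523 → R3 fires; B=1 X=5 E=6 G=9 A=6
Draw 3: a1=25.326, a2=13.890, a3=1.764, a0=40.980; τ=−ln(0.2732)/40.980=0.032 → t=0.067; u2·a0=0.6777·40.980=27.772; a1=25.326 < 27.772 ≤ a1+a2=39.216 → R2 fires; B=1 X=4 E=7 G=10 A=6
Draw 4: a1=28.140, a2=12.964, a3=1.960, a0=43.064; τ=−ln(0.9419)/43.064=0.001 → t=0.068; u2·a0=0.6466·43.064=27.845 ≤ a1=28.140 → R1 fires; B=1 X=4 E=8 G=10 A=5
Draw 5: a1=23.450, a2=14.816, a3=1.960, a0=40.226; τ=−ln(0.5532)/40.226=0.015 → t=0.083; u2·a0=0.5416·40.226=21.786 ≤ a1=23.450 → R1 fires; B=1 X=4 E=9 G=10 A=4
Draw 6: a1=18.760, a2=16.668, a3=1.960, a0=37.388; τ=−ln(0.7705)/37.388=0.007 → t=0.090; u2·a0=0.7823·37.388=29.249; a1=18.760 < 29.249 ≤ a1+a2=35.428 → R2 fires; B=1 X=3 E=10 G=11 A=4
Draw 7: a1=20.636, a2=13.890, a3=2.156, a0=36.682; τ=−ln(0.9382)/36.682=0.002 → t=0.092; u2·a0=0.6085·36.682=22.321; a1=20.636 < 22.321 ≤ a1+a2=34.526 → R2 fires; B=1 X=2 E=11 G=12 A=4
Draw 8: a1=22.512, a2=10.186, a3=2.352, a0=35.050; τ=−ln(0.7862)/35.050=0.007 → t=0.099; u2·a0=0.9361·35.050=32.810; a1+a2=32.698 < 32.810 ≤ a1+…+a3=35.050 → R3 fires; B=0 X=2 E=11 G=12 A=5
Draw 9: a1=28.140, a2=10.186, a3=0.000, a0=38.326; τ=−ln(0.4596)/38.326=0.020 → t=0.119; u2·a0=0.3877·38.326=14.859 ≤ a1=28.140 → R1 fires; B=0 X=2 E=12 G=12 A=4
Draw 10: a1=22.512, a2=11.112, a3=0.000, a0=33.624; τ=−ln(0.5806)/33.624=0.016 → t=0.135; u2·a0=0.4052·33.624=13.624 ≤ a1=22.512 → R1 fires; B=0 X=2 E=13 G=12 A=3
Draw 11: a1=16.884, a2=12.038, a3=0.000, a0=28.922; τ=−ln(0.3174)/28.922=0.040 → t=0.175; u2·a0=0.3790·28.922=10.961 ≤ a1=16.884 → R1 fires; B=0 X=2 E=14 G=12 A=2
Draw 12: a1=11.256, a2=12.964, a3=0.000, a0=24.220; τ=−ln(0.9947)/24.220=0.000 → t=0.175; u2·a0=0.7298·24.220=17.676; a1=11.256 < 17.676 ≤ a1+a2=24.220 → R2 fires; B=0 X=1 E=15 G=13 A=2
Draw 13: a1=12.194, a2=6.945, a3=0.000, a0=19.139; τ=−ln(0.8069)/19.139=0.011 → t=0.186; u2·a0=0.0505·19.139=0.967 ≤ a1=12.194 → R1 fires; B=0 X=1 E=16 G=13 A=1
Draw 14: a1=6.097, a2=7.408, a3=0.000, a0=13.505; τ=−ln(0.0325)/13.505=0.254 → t=0.440 > T=0.26: stop.
Read off B at T=0.26: 0

B at T = 0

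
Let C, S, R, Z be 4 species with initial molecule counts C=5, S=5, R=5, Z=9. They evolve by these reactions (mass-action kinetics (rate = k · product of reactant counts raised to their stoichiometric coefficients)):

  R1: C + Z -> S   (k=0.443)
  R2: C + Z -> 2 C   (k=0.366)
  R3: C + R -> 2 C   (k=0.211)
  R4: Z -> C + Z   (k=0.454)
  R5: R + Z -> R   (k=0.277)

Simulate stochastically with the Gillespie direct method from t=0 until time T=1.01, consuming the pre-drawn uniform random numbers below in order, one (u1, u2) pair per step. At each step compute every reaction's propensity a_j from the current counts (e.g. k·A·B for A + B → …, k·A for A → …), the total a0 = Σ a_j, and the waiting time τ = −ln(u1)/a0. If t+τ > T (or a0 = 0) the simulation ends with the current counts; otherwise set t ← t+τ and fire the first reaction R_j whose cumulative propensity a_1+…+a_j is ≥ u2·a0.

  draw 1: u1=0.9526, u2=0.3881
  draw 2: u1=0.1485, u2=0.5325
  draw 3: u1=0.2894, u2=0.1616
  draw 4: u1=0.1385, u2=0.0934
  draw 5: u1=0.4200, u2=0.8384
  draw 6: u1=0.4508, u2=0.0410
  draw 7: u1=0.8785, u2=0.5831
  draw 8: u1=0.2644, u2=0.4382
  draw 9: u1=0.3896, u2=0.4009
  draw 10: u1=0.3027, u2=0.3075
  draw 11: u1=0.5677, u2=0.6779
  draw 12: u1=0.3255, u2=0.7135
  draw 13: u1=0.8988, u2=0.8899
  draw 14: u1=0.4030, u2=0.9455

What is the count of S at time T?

S at T = 8

t=0.000: C=5 S=5 R=5 Z=9
Draw 1: a1=19.935, a2=16.470, a3=5.275, a4=4.086, a5=12.465, a0=58.231; τ=−ln(0.9526)/58.231=0.001 → t=0.001; u2·a0=0.3881·58.231=22.599; a1=19.935 < 22.599 ≤ a1+a2=36.405 → R2 fires; C=6 S=5 R=5 Z=8
Draw 2: a1=21.264, a2=17.568, a3=6.330, a4=3.632, a5=11.080, a0=59.874; τ=−ln(0.1485)/59.874=0.032 → t=0.033; u2·a0=0.5325·59.874=31.883; a1=21.264 < 31.883 ≤ a1+a2=38.832 → R2 fires; C=7 S=5 R=5 Z=7
Draw 3: a1=21.707, a2=17.934, a3=7.385, a4=3.178, a5=9.695, a0=59.899; τ=−ln(0.2894)/59.899=0.021 → t=0.053; u2·a0=0.1616·59.899=9.680 ≤ a1=21.707 → R1 fires; C=6 S=6 R=5 Z=6
Draw 4: a1=15.948, a2=13.176, a3=6.330, a4=2.724, a5=8.310, a0=46.488; τ=−ln(0.1385)/46.488=0.043 → t=0.096; u2·a0=0.0934·46.488=4.342 ≤ a1=15.948 → R1 fires; C=5 S=7 R=5 Z=5
Draw 5: a1=11.075, a2=9.150, a3=5.275, a4=2.270, a5=6.925, a0=34.695; τ=−ln(0.4200)/34.695=0.025 → t=0.121; u2·a0=0.8384·34.695=29.088; a1+…+a4=27.770 < 29.088 ≤ a1+…+a5=34.695 → R5 fires; C=5 S=7 R=5 Z=4
Draw 6: a1=8.860, a2=7.320, a3=5.275, a4=1.816, a5=5.540, a0=28.811; τ=−ln(0.4508)/28.811=0.028 → t=0.149; u2·a0=0.0410·28.811=1.181 ≤ a1=8.860 → R1 fires; C=4 S=8 R=5 Z=3
Draw 7: a1=5.316, a2=4.392, a3=4.220, a4=1.362, a5=4.155, a0=19.445; τ=−ln(0.8785)/19.445=0.007 → t=0.155; u2·a0=0.5831·19.445=11.338; a1+a2=9.708 < 11.338 ≤ a1+…+a3=13.928 → R3 fires; C=5 S=8 R=4 Z=3
Draw 8: a1=6.645, a2=5.490, a3=4.220, a4=1.362, a5=3.324, a0=21.041; τ=−ln(0.2644)/21.041=0.063 → t=0.218; u2·a0=0.4382·21.041=9.220; a1=6.645 < 9.220 ≤ a1+a2=12.135 → R2 fires; C=6 S=8 R=4 Z=2
Draw 9: a1=5.316, a2=4.392, a3=5.064, a4=0.908, a5=2.216, a0=17.896; τ=−ln(0.3896)/17.896=0.053 → t=0.271; u2·a0=0.4009·17.896=7.175; a1=5.316 < 7.175 ≤ a1+a2=9.708 → R2 fires; C=7 S=8 R=4 Z=1
Draw 10: a1=3.101, a2=2.562, a3=5.908, a4=0.454, a5=1.108, a0=13.133; τ=−ln(0.3027)/13.133=0.091 → t=0.362; u2·a0=0.3075·13.133=4.038; a1=3.101 < 4.038 ≤ a1+a2=5.663 → R2 fires; C=8 S=8 R=4 Z=0
Draw 11: a1=0.000, a2=0.000, a3=6.752, a4=0.000, a5=0.000, a0=6.752; τ=−ln(0.5677)/6.752=0.084 → t=0.446; u2·a0=0.6779·6.752=4.577; a1+a2=0.000 < 4.577 ≤ a1+…+a3=6.752 → R3 fires; C=9 S=8 R=3 Z=0
Draw 12: a1=0.000, a2=0.000, a3=5.697, a4=0.000, a5=0.000, a0=5.697; τ=−ln(0.3255)/5.697=0.197 → t=0.643; u2·a0=0.7135·5.697=4.065; a1+a2=0.000 < 4.065 ≤ a1+…+a3=5.697 → R3 fires; C=10 S=8 R=2 Z=0
Draw 13: a1=0.000, a2=0.000, a3=4.220, a4=0.000, a5=0.000, a0=4.220; τ=−ln(0.8988)/4.220=0.025 → t=0.668; u2·a0=0.8899·4.220=3.755; a1+a2=0.000 < 3.755 ≤ a1+…+a3=4.220 → R3 fires; C=11 S=8 R=1 Z=0
Draw 14: a1=0.000, a2=0.000, a3=2.321, a4=0.000, a5=0.000, a0=2.321; τ=−ln(0.4030)/2.321=0.392 → t=1.060 > T=1.01: stop.
Read off S at T=1.01: 8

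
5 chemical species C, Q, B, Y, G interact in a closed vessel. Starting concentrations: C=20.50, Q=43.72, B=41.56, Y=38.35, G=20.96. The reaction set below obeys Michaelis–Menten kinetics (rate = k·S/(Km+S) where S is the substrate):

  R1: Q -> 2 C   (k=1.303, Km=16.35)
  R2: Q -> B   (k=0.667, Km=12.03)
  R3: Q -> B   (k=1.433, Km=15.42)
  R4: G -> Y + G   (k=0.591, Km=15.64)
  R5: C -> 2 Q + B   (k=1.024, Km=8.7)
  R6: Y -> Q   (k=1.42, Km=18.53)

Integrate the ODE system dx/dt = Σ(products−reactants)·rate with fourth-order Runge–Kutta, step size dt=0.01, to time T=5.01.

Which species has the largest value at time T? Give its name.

RK4 with dt=0.01: 501 steps to T=5.01. Trajectory (selected grid times):
t=0.00: C=20.50 Q=43.72 B=41.56 Y=38.35 G=20.96
t=0.56: C=21.16 Q=43.65 B=42.85 Y=38.00 G=20.96
t=1.11: C=21.80 Q=43.58 B=44.12 Y=37.67 G=20.96
t=1.67: C=22.45 Q=43.52 B=45.42 Y=37.32 G=20.96
t=2.23: C=23.09 Q=43.47 B=46.72 Y=36.98 G=20.96
t=2.78: C=23.73 Q=43.42 B=48.00 Y=36.65 G=20.96
t=3.34: C=24.36 Q=43.37 B=49.30 Y=36.31 G=20.96
t=3.90: C=25.00 Q=43.33 B=50.61 Y=35.98 G=20.96
t=4.45: C=25.62 Q=43.30 B=51.90 Y=35.65 G=20.96
t=5.01: C=26.25 Q=43.26 B=53.21 Y=35.31 G=20.96
At T=5.01: C=26.25 Q=43.26 B=53.21 Y=35.31 G=20.96; the largest is B.

Dominant species at T: B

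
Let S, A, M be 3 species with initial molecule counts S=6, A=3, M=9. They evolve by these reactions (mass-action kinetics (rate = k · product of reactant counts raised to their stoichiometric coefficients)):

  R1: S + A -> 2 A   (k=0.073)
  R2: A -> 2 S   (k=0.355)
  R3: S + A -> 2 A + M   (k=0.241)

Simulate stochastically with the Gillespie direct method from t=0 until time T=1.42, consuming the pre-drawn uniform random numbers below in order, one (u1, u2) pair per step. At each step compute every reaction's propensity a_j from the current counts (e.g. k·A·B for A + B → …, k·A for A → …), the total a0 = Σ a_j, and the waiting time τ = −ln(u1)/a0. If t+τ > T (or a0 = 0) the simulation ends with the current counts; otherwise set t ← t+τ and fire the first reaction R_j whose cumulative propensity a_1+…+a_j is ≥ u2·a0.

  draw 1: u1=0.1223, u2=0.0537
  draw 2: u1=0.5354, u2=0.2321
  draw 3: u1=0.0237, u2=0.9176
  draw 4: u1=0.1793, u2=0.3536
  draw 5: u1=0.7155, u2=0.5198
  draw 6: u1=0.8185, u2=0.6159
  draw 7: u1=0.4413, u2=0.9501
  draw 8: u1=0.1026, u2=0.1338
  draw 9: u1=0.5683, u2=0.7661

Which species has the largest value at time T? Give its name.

Dominant species at T: M

t=0.000: S=6 A=3 M=9
Draw 1: a1=1.314, a2=1.065, a3=4.338, a0=6.717; τ=−ln(0.1223)/6.717=0.313 → t=0.313; u2·a0=0.0537·6.717=0.361 ≤ a1=1.314 → R1 fires; S=5 A=4 M=9
Draw 2: a1=1.460, a2=1.420, a3=4.820, a0=7.700; τ=−ln(0.5354)/7.700=0.081 → t=0.394; u2·a0=0.2321·7.700=1.787; a1=1.460 < 1.787 ≤ a1+a2=2.880 → R2 fires; S=7 A=3 M=9
Draw 3: a1=1.533, a2=1.065, a3=5.061, a0=7.659; τ=−ln(0.0237)/7.659=0.489 → t=0.883; u2·a0=0.9176·7.659=7.028; a1+a2=2.598 < 7.028 ≤ a1+…+a3=7.659 → R3 fires; S=6 A=4 M=10
Draw 4: a1=1.752, a2=1.420, a3=5.784, a0=8.956; τ=−ln(0.1793)/8.956=0.192 → t=1.074; u2·a0=0.3536·8.956=3.167; a1=1.752 < 3.167 ≤ a1+a2=3.172 → R2 fires; S=8 A=3 M=10
Draw 5: a1=1.752, a2=1.065, a3=5.784, a0=8.601; τ=−ln(0.7155)/8.601=0.039 → t=1.113; u2·a0=0.5198·8.601=4.471; a1+a2=2.817 < 4.471 ≤ a1+…+a3=8.601 → R3 fires; S=7 A=4 M=11
Draw 6: a1=2.044, a2=1.420, a3=6.748, a0=10.212; τ=−ln(0.8185)/10.212=0.020 → t=1.133; u2·a0=0.6159·10.212=6.290; a1+a2=3.464 < 6.290 ≤ a1+…+a3=10.212 → R3 fires; S=6 A=5 M=12
Draw 7: a1=2.190, a2=1.775, a3=7.230, a0=11.195; τ=−ln(0.4413)/11.195=0.073 → t=1.206; u2·a0=0.9501·11.195=10.636; a1+a2=3.965 < 10.636 ≤ a1+…+a3=11.195 → R3 fires; S=5 A=6 M=13
Draw 8: a1=2.190, a2=2.130, a3=7.230, a0=11.550; τ=−ln(0.1026)/11.550=0.197 → t=1.403; u2·a0=0.1338·11.550=1.545 ≤ a1=2.190 → R1 fires; S=4 A=7 M=13
Draw 9: a1=2.044, a2=2.485, a3=6.748, a0=11.277; τ=−ln(0.5683)/11.277=0.050 → t=1.453 > T=1.42: stop.
At T=1.42: S=4 A=7 M=13; the largest is M.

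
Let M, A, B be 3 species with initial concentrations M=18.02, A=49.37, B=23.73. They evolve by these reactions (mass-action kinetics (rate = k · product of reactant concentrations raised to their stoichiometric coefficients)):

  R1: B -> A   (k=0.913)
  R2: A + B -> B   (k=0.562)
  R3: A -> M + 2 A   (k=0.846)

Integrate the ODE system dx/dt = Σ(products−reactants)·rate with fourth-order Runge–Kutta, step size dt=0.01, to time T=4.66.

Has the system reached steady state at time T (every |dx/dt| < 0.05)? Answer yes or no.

Steady state at T: no

RK4 with dt=0.01: 466 steps to T=4.66. Trajectory (selected grid times):
t=0.00: M=18.02 A=49.37 B=23.73
t=0.52: M=22.29 A=2.09 B=14.76
t=1.04: M=23.13 A=1.90 B=9.18
t=1.55: M=23.98 A=2.04 B=5.76
t=2.07: M=24.93 A=2.29 B=3.59
t=2.59: M=26.02 A=2.68 B=2.23
t=3.11: M=27.32 A=3.31 B=1.39
t=3.62: M=28.94 A=4.26 B=0.87
t=4.14: M=31.12 A=5.78 B=0.54
t=4.66: M=34.15 A=8.15 B=0.34
Rates at T: R1=0.3076, R2=1.5439, R3=6.8974
dx/dt at T (Σ net stoichiometry × rate): M=+6.8974, A=+5.6612, B=-0.3076
Largest |dx/dt| is |+6.8974| (M) ≥ 0.05 → not steady.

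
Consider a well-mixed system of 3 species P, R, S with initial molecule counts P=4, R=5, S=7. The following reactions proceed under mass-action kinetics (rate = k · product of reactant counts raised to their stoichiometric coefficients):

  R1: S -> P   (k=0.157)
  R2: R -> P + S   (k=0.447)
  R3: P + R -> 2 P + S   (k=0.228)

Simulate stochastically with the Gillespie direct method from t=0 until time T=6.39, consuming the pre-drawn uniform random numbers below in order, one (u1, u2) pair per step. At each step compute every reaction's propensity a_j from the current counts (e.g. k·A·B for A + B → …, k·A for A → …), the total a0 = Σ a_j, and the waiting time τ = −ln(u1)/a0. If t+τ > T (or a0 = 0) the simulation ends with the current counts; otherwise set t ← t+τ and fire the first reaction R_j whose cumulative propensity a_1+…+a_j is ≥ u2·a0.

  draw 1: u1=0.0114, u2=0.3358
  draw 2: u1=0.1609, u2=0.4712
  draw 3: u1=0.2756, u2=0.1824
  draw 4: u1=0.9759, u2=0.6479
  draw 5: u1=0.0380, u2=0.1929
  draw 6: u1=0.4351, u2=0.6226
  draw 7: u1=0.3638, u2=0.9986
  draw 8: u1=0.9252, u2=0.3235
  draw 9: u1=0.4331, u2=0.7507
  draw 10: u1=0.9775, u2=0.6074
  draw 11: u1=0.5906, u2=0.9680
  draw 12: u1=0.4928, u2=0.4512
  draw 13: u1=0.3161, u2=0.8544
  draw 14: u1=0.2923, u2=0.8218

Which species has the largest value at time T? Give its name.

t=0.000: P=4 R=5 S=7
Draw 1: a1=1.099, a2=2.235, a3=4.560, a0=7.894; τ=−ln(0.0114)/7.894=0.567 → t=0.567; u2·a0=0.3358·7.894=2.651; a1=1.099 < 2.651 ≤ a1+a2=3.334 → R2 fires; P=5 R=4 S=8
Draw 2: a1=1.256, a2=1.788, a3=4.560, a0=7.604; τ=−ln(0.1609)/7.604=0.240 → t=0.807; u2·a0=0.4712·7.604=3.583; a1+a2=3.044 < 3.583 ≤ a1+…+a3=7.604 → R3 fires; P=6 R=3 S=9
Draw 3: a1=1.413, a2=1.341, a3=4.104, a0=6.858; τ=−ln(0.2756)/6.858=0.188 → t=0.995; u2·a0=0.1824·6.858=1.251 ≤ a1=1.413 → R1 fires; P=7 R=3 S=8
Draw 4: a1=1.256, a2=1.341, a3=4.788, a0=7.385; τ=−ln(0.9759)/7.385=0.003 → t=0.998; u2·a0=0.6479·7.385=4.785; a1+a2=2.597 < 4.785 ≤ a1+…+a3=7.385 → R3 fires; P=8 R=2 S=9
Draw 5: a1=1.413, a2=0.894, a3=3.648, a0=5.955; τ=−ln(0.0380)/5.955=0.549 → t=1.547; u2·a0=0.1929·5.955=1.149 ≤ a1=1.413 → R1 fires; P=9 R=2 S=8
Draw 6: a1=1.256, a2=0.894, a3=4.104, a0=6.254; τ=−ln(0.4351)/6.254=0.133 → t=1.680; u2·a0=0.6226·6.254=3.894; a1+a2=2.150 < 3.894 ≤ a1+…+a3=6.254 → R3 fires; P=10 R=1 S=9
Draw 7: a1=1.413, a2=0.447, a3=2.280, a0=4.140; τ=−ln(0.3638)/4.140=0.244 → t=1.925; u2·a0=0.9986·4.140=4.134; a1+a2=1.860 < 4.134 ≤ a1+…+a3=4.140 → R3 fires; P=11 R=0 S=10
Draw 8: a1=1.570, a2=0.000, a3=0.000, a0=1.570; τ=−ln(0.9252)/1.570=0.050 → t=1.974; u2·a0=0.3235·1.570=0.508 ≤ a1=1.570 → R1 fires; P=12 R=0 S=9
Draw 9: a1=1.413, a2=0.000, a3=0.000, a0=1.413; τ=−ln(0.4331)/1.413=0.592 → t=2.566; u2·a0=0.7507·1.413=1.061 ≤ a1=1.413 → R1 fires; P=13 R=0 S=8
Draw 10: a1=1.256, a2=0.000, a3=0.000, a0=1.256; τ=−ln(0.9775)/1.256=0.018 → t=2.585; u2·a0=0.6074·1.256=0.763 ≤ a1=1.256 → R1 fires; P=14 R=0 S=7
Draw 11: a1=1.099, a2=0.000, a3=0.000, a0=1.099; τ=−ln(0.5906)/1.099=0.479 → t=3.064; u2·a0=0.9680·1.099=1.064 ≤ a1=1.099 → R1 fires; P=15 R=0 S=6
Draw 12: a1=0.942, a2=0.000, a3=0.000, a0=0.942; τ=−ln(0.4928)/0.942=0.751 → t=3.815; u2·a0=0.4512·0.942=0.425 ≤ a1=0.942 → R1 fires; P=16 R=0 S=5
Draw 13: a1=0.785, a2=0.000, a3=0.000, a0=0.785; τ=−ln(0.3161)/0.785=1.467 → t=5.282; u2·a0=0.8544·0.785=0.671 ≤ a1=0.785 → R1 fires; P=17 R=0 S=4
Draw 14: a1=0.628, a2=0.000, a3=0.000, a0=0.628; τ=−ln(0.2923)/0.628=1.959 → t=7.241 > T=6.39: stop.
At T=6.39: P=17 R=0 S=4; the largest is P.

Dominant species at T: P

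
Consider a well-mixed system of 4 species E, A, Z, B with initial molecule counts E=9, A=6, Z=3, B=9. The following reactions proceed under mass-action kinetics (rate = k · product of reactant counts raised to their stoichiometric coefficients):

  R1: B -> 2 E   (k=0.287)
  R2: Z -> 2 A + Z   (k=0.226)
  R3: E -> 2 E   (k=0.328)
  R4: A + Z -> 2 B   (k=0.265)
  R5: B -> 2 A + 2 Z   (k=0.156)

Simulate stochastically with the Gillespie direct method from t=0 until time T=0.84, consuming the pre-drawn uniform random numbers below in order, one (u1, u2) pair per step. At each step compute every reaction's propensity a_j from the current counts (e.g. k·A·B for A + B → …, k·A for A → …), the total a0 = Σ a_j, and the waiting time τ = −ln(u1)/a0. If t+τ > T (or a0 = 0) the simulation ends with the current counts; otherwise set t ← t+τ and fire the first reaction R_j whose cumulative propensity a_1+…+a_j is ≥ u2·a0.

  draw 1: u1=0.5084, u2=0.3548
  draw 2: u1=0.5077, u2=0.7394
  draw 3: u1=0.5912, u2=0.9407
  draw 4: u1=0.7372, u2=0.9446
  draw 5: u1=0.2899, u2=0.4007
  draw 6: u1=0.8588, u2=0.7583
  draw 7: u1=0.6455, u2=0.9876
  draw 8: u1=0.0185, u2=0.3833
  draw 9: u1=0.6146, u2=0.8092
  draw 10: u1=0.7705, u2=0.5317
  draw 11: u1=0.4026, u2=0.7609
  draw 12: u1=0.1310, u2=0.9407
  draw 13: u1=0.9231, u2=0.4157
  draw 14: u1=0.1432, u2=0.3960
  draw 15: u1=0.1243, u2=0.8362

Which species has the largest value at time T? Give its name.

t=0.000: E=9 A=6 Z=3 B=9
Draw 1: a1=2.583, a2=0.678, a3=2.952, a4=4.770, a5=1.404, a0=12.387; τ=−ln(0.5084)/12.387=0.055 → t=0.055; u2·a0=0.3548·12.387=4.395; a1+a2=3.261 < 4.395 ≤ a1+…+a3=6.213 → R3 fires; E=10 A=6 Z=3 B=9
Draw 2: a1=2.583, a2=0.678, a3=3.280, a4=4.770, a5=1.404, a0=12.715; τ=−ln(0.5077)/12.715=0.053 → t=0.108; u2·a0=0.7394·12.715=9.401; a1+…+a3=6.541 < 9.401 ≤ a1+…+a4=11.311 → R4 fires; E=10 A=5 Z=2 B=11
Draw 3: a1=3.157, a2=0.452, a3=3.280, a4=2.650, a5=1.716, a0=11.255; τ=−ln(0.5912)/11.255=0.047 → t=0.155; u2·a0=0.9407·11.255=10.588; a1+…+a4=9.539 < 10.588 ≤ a1+…+a5=11.255 → R5 fires; E=10 A=7 Z=4 B=10
Draw 4: a1=2.870, a2=0.904, a3=3.280, a4=7.420, a5=1.560, a0=16.034; τ=−ln(0.7372)/16.034=0.019 → t=0.174; u2·a0=0.9446·16.034=15.146; a1+…+a4=14.474 < 15.146 ≤ a1+…+a5=16.034 → R5 fires; E=10 A=9 Z=6 B=9
Draw 5: a1=2.583, a2=1.356, a3=3.280, a4=14.310, a5=1.404, a0=22.933; τ=−ln(0.2899)/22.933=0.054 → t=0.228; u2·a0=0.4007·22.933=9.189; a1+…+a3=7.219 < 9.189 ≤ a1+…+a4=21.529 → R4 fires; E=10 A=8 Z=5 B=11
Draw 6: a1=3.157, a2=1.130, a3=3.280, a4=10.600, a5=1.716, a0=19.883; τ=−ln(0.8588)/19.883=0.008 → t=0.235; u2·a0=0.7583·19.883=15.077; a1+…+a3=7.567 < 15.077 ≤ a1+…+a4=18.167 → R4 fires; E=10 A=7 Z=4 B=13
Draw 7: a1=3.731, a2=0.904, a3=3.280, a4=7.420, a5=2.028, a0=17.363; τ=−ln(0.6455)/17.363=0.025 → t=0.260; u2·a0=0.9876·17.363=17.148; a1+…+a4=15.335 < 17.148 ≤ a1+…+a5=17.363 → R5 fires; E=10 A=9 Z=6 B=12
Draw 8: a1=3.444, a2=1.356, a3=3.280, a4=14.310, a5=1.872, a0=24.262; τ=−ln(0.0185)/24.262=0.164 → t=0.425; u2·a0=0.3833·24.262=9.300; a1+…+a3=8.080 < 9.300 ≤ a1+…+a4=22.390 → R4 fires; E=10 A=8 Z=5 B=14
Draw 9: a1=4.018, a2=1.130, a3=3.280, a4=10.600, a5=2.184, a0=21.212; τ=−ln(0.6146)/21.212=0.023 → t=0.448; u2·a0=0.8092·21.212=17.165; a1+…+a3=8.428 < 17.165 ≤ a1+…+a4=19.028 → R4 fires; E=10 A=7 Z=4 B=16
Draw 10: a1=4.592, a2=0.904, a3=3.280, a4=7.420, a5=2.496, a0=18.692; τ=−ln(0.7705)/18.692=0.014 → t=0.462; u2·a0=0.5317·18.692=9.939; a1+…+a3=8.776 < 9.939 ≤ a1+…+a4=16.196 → R4 fires; E=10 A=6 Z=3 B=18
Draw 11: a1=5.166, a2=0.678, a3=3.280, a4=4.770, a5=2.808, a0=16.702; τ=−ln(0.4026)/16.702=0.054 → t=0.516; u2·a0=0.7609·16.702=12.709; a1+…+a3=9.124 < 12.709 ≤ a1+…+a4=13.894 → R4 fires; E=10 A=5 Z=2 B=20
Draw 12: a1=5.740, a2=0.452, a3=3.280, a4=2.650, a5=3.120, a0=15.242; τ=−ln(0.1310)/15.242=0.133 → t=0.650; u2·a0=0.9407·15.242=14.338; a1+…+a4=12.122 < 14.338 ≤ a1+…+a5=15.242 → R5 fires; E=10 A=7 Z=4 B=19
Draw 13: a1=5.453, a2=0.904, a3=3.280, a4=7.420, a5=2.964, a0=20.021; τ=−ln(0.9231)/20.021=0.004 → t=0.654; u2·a0=0.4157·20.021=8.323; a1+a2=6.357 < 8.323 ≤ a1+…+a3=9.637 → R3 fires; E=11 A=7 Z=4 B=19
Draw 14: a1=5.453, a2=0.904, a3=3.608, a4=7.420, a5=2.964, a0=20.349; τ=−ln(0.1432)/20.349=0.096 → t=0.749; u2·a0=0.3960·20.349=8.058; a1+a2=6.357 < 8.058 ≤ a1+…+a3=9.965 → R3 fires; E=12 A=7 Z=4 B=19
Draw 15: a1=5.453, a2=0.904, a3=3.936, a4=7.420, a5=2.964, a0=20.677; τ=−ln(0.1243)/20.677=0.101 → t=0.850 > T=0.84: stop.
At T=0.84: E=12 A=7 Z=4 B=19; the largest is B.

Dominant species at T: B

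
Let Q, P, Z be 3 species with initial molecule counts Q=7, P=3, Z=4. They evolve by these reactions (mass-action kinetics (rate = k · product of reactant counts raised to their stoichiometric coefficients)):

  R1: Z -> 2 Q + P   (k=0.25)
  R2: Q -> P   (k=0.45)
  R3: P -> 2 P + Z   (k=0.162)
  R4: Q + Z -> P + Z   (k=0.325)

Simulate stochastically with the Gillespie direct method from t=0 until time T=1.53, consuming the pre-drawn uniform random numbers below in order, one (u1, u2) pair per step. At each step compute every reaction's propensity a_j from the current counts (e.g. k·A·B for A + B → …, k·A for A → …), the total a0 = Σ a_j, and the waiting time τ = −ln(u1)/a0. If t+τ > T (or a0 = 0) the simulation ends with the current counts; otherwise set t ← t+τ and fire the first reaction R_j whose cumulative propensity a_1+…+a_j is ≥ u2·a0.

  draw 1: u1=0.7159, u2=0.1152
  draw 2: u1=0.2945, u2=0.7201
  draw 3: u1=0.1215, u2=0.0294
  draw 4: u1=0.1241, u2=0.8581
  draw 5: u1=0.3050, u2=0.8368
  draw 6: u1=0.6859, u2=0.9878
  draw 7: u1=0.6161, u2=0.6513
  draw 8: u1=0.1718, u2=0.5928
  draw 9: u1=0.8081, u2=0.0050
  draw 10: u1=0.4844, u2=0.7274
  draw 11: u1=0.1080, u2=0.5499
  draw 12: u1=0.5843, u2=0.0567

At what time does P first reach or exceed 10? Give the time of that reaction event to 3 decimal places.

t=0.000: Q=7 P=3 Z=4
Draw 1: a1=1.000, a2=3.150, a3=0.486, a4=9.100, a0=13.736; τ=−ln(0.7159)/13.736=0.024 → t=0.024; u2·a0=0.1152·13.736=1.582; a1=1.000 < 1.582 ≤ a1+a2=4.150 → R2 fires; Q=6 P=4 Z=4
Draw 2: a1=1.000, a2=2.700, a3=0.648, a4=7.800, a0=12.148; τ=−ln(0.2945)/12.148=0.101 → t=0.125; u2·a0=0.7201·12.148=8.748; a1+…+a3=4.348 < 8.748 ≤ a1+…+a4=12.148 → R4 fires; Q=5 P=5 Z=4
Draw 3: a1=1.000, a2=2.250, a3=0.810, a4=6.500, a0=10.560; τ=−ln(0.1215)/10.560=0.200 → t=0.325; u2·a0=0.0294·10.560=0.310 ≤ a1=1.000 → R1 fires; Q=7 P=6 Z=3
Draw 4: a1=0.750, a2=3.150, a3=0.972, a4=6.825, a0=11.697; τ=−ln(0.1241)/11.697=0.178 → t=0.503; u2·a0=0.8581·11.697=10.037; a1+…+a3=4.872 < 10.037 ≤ a1+…+a4=11.697 → R4 fires; Q=6 P=7 Z=3
Draw 5: a1=0.750, a2=2.700, a3=1.134, a4=5.850, a0=10.434; τ=−ln(0.3050)/10.434=0.114 → t=0.617; u2·a0=0.8368·10.434=8.731; a1+…+a3=4.584 < 8.731 ≤ a1+…+a4=10.434 → R4 fires; Q=5 P=8 Z=3
Draw 6: a1=0.750, a2=2.250, a3=1.296, a4=4.875, a0=9.171; τ=−ln(0.6859)/9.171=0.041 → t=0.658; u2·a0=0.9878·9.171=9.059; a1+…+a3=4.296 < 9.059 ≤ a1+…+a4=9.171 → R4 fires; Q=4 P=9 Z=3
Draw 7: a1=0.750, a2=1.800, a3=1.458, a4=3.900, a0=7.908; τ=−ln(0.6161)/7.908=0.061 → t=0.719; u2·a0=0.6513·7.908=5.150; a1+…+a3=4.008 < 5.150 ≤ a1+…+a4=7.908 → R4 fires; Q=3 P=10 Z=3
Draw 8: a1=0.750, a2=1.350, a3=1.620, a4=2.925, a0=6.645; τ=−ln(0.1718)/6.645=0.265 → t=0.984; u2·a0=0.5928·6.645=3.939; a1+…+a3=3.720 < 3.939 ≤ a1+…+a4=6.645 → R4 fires; Q=2 P=11 Z=3
Draw 9: a1=0.750, a2=0.900, a3=1.782, a4=1.950, a0=5.382; τ=−ln(0.8081)/5.382=0.040 → t=1.024; u2·a0=0.0050·5.382=0.027 ≤ a1=0.750 → R1 fires; Q=4 P=12 Z=2
Draw 10: a1=0.500, a2=1.800, a3=1.944, a4=2.600, a0=6.844; τ=−ln(0.4844)/6.844=0.106 → t=1.130; u2·a0=0.7274·6.844=4.978; a1+…+a3=4.244 < 4.978 ≤ a1+…+a4=6.844 → R4 fires; Q=3 P=13 Z=2
Draw 11: a1=0.500, a2=1.350, a3=2.106, a4=1.950, a0=5.906; τ=−ln(0.1080)/5.906=0.377 → t=1.507; u2·a0=0.5499·5.906=3.248; a1+a2=1.850 < 3.248 ≤ a1+…+a3=3.956 → R3 fires; Q=3 P=14 Z=3
Draw 12: a1=0.750, a2=1.350, a3=2.268, a4=2.925, a0=7.293; τ=−ln(0.5843)/7.293=0.074 → t=1.580 > T=1.53: stop.
P first becomes ≥ 10 when it reaches 10 at the event at t=0.719.

Threshold first reached at t = 0.719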